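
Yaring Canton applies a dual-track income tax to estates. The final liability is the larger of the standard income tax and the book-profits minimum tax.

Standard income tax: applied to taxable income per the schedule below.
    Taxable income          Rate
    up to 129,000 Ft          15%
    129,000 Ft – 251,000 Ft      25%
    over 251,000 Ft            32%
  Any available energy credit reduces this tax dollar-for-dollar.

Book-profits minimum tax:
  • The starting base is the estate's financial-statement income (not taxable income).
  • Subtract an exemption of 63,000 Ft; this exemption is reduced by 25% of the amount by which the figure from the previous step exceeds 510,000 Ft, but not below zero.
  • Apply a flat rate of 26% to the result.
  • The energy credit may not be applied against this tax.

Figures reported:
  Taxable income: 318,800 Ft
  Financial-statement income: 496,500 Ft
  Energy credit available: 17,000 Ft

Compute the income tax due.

112,710 Ft

Book-profits minimum tax:
  Base (financial-statement income): 496,500 Ft
  Exemption: 496,500 Ft ≤ 510,000 Ft, so full 63,000 Ft applies
  Base: 496,500 Ft − 63,000 Ft = 433,500 Ft
  433,500 Ft × 26% = 112,710 Ft

Standard income tax:
  129,000 Ft × 15% = 19,350 Ft
  122,000 Ft × 25% = 30,500 Ft
  67,800 Ft × 32% = 21,696 Ft
  → 71,546 Ft
  Less energy credit 17,000 Ft → 54,546 Ft

112,710 Ft > 54,546 Ft, so the book-profits minimum tax is the binding amount.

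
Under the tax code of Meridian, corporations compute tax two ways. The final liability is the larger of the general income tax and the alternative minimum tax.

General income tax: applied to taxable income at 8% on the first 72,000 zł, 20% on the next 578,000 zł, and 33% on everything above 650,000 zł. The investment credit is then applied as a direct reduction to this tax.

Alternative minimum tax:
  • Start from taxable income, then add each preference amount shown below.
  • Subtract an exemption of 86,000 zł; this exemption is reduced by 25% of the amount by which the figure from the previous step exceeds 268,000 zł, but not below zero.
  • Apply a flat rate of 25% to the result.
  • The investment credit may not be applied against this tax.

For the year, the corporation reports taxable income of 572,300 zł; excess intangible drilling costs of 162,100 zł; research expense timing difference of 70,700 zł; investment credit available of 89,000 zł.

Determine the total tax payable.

201,275 zł

General income tax:
  72,000 zł × 8% = 5,760 zł
  500,300 zł × 20% = 100,060 zł
  → 105,820 zł
  Less investment credit 89,000 zł → 16,820 zł

Alternative minimum tax:
  Adjusted income: 572,300 zł + 162,100 zł + 70,700 zł = 805,100 zł
  Exemption: 25% × (805,100 zł − 268,000 zł) = 134,275 zł ≥ 86,000 zł, so the exemption is fully phased out
  Base: 805,100 zł − 0 zł = 805,100 zł
  805,100 zł × 25% = 201,275 zł

201,275 zł > 16,820 zł, so the alternative minimum tax is the binding amount.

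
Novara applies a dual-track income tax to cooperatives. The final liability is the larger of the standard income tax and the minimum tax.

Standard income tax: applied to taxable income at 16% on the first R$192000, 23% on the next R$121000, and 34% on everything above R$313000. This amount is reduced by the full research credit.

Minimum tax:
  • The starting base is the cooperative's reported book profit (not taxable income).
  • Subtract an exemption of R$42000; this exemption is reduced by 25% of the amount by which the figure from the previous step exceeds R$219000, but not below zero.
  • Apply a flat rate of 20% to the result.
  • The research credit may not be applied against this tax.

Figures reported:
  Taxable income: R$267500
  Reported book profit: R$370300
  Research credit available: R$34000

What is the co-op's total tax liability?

R$73225

Standard income tax:
  R$192000 × 16% = R$30720
  R$75500 × 23% = R$17365
  → R$48085
  Less research credit R$34000 → R$14085

Minimum tax:
  Base (reported book profit): R$370300
  Exemption: R$42000 − 25% × (R$370300 − R$219000) = R$42000 − R$37825 = R$4175
  Base: R$370300 − R$4175 = R$366125
  R$366125 × 20% = R$73225

R$73225 > R$14085, so the minimum tax is the binding amount.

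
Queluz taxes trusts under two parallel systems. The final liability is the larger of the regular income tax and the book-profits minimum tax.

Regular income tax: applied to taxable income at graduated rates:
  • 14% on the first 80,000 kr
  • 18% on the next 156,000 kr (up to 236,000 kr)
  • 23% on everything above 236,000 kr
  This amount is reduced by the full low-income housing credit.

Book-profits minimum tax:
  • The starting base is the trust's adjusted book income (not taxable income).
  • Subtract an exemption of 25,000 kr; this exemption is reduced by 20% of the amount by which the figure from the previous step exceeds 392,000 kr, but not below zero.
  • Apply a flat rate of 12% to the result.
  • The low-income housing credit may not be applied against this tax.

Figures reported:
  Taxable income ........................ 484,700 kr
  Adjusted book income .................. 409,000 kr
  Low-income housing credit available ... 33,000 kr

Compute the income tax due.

Regular income tax:
  80,000 kr × 14% = 11,200 kr
  156,000 kr × 18% = 28,080 kr
  248,700 kr × 23% = 57,201 kr
  → 96,481 kr
  Less low-income housing credit 33,000 kr → 63,481 kr

Book-profits minimum tax:
  Base (adjusted book income): 409,000 kr
  Exemption: 25,000 kr − 20% × (409,000 kr − 392,000 kr) = 25,000 kr − 3,400 kr = 21,600 kr
  Base: 409,000 kr − 21,600 kr = 387,400 kr
  387,400 kr × 12% = 46,488 kr

63,481 kr > 46,488 kr, so the regular income tax governs.

63,481 kr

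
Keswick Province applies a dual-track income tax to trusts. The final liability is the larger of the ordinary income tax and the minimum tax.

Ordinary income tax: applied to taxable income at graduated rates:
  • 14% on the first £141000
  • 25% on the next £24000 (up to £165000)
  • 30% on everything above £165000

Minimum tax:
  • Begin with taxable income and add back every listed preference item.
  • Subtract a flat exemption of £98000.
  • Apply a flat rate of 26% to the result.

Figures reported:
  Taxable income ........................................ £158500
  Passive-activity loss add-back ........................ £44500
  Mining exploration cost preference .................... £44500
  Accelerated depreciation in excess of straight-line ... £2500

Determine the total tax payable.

£39520

Ordinary income tax:
  £141000 × 14% = £19740
  £17500 × 25% = £4375
  → £24115

Minimum tax:
  Adjusted income: £158500 + £44500 + £44500 + £2500 = £250000
  Less exemption £98000 → base £152000
  £152000 × 26% = £39520

£39520 > £24115, so the minimum tax is the binding amount.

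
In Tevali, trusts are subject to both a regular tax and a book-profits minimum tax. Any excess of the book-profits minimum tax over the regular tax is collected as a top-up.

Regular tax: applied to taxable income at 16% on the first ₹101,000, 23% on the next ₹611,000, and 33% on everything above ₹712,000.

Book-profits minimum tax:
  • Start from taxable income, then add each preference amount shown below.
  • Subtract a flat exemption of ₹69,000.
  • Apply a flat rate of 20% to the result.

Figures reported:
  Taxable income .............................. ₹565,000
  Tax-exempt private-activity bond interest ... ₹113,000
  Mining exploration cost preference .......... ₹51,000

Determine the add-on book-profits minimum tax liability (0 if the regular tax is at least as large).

Book-profits minimum tax:
  Adjusted income: ₹565,000 + ₹113,000 + ₹51,000 = ₹729,000
  Less exemption ₹69,000 → base ₹660,000
  ₹660,000 × 20% = ₹132,000

Regular tax:
  ₹101,000 × 16% = ₹16,160
  ₹464,000 × 23% = ₹106,720
  → ₹122,880

Excess of book-profits minimum tax over regular tax: ₹132,000 − ₹122,880 = ₹9,120.

₹9,120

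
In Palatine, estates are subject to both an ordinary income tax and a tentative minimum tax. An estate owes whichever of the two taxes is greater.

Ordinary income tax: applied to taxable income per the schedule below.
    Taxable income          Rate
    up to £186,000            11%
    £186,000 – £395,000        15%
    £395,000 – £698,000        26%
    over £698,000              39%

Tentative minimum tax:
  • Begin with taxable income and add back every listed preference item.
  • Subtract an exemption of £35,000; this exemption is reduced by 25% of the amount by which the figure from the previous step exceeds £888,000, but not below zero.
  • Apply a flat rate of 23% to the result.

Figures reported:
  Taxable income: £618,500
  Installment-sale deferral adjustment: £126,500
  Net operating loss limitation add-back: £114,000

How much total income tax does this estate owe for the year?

Ordinary income tax:
  £186,000 × 11% = £20,460
  £209,000 × 15% = £31,350
  £223,500 × 26% = £58,110
  → £109,920

Tentative minimum tax:
  Adjusted income: £618,500 + £126,500 + £114,000 = £859,000
  Exemption: £859,000 ≤ £888,000, so full £35,000 applies
  Base: £859,000 − £35,000 = £824,000
  £824,000 × 23% = £189,520

£189,520 > £109,920, so the tentative minimum tax is the binding amount.

£189,520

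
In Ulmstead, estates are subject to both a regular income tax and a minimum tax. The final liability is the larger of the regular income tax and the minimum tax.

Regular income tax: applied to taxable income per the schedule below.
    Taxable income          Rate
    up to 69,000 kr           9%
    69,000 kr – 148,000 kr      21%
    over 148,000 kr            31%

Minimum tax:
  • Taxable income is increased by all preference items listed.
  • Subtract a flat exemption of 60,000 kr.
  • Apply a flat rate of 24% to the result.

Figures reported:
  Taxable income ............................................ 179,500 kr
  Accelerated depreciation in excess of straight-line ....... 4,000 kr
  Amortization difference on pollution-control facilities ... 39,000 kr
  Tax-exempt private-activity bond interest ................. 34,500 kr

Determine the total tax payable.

47,280 kr

Minimum tax:
  Adjusted income: 179,500 kr + 4,000 kr + 39,000 kr + 34,500 kr = 257,000 kr
  Less exemption 60,000 kr → base 197,000 kr
  197,000 kr × 24% = 47,280 kr

Regular income tax:
  69,000 kr × 9% = 6,210 kr
  79,000 kr × 21% = 16,590 kr
  31,500 kr × 31% = 9,765 kr
  → 32,565 kr

47,280 kr > 32,565 kr, so the minimum tax is the binding amount.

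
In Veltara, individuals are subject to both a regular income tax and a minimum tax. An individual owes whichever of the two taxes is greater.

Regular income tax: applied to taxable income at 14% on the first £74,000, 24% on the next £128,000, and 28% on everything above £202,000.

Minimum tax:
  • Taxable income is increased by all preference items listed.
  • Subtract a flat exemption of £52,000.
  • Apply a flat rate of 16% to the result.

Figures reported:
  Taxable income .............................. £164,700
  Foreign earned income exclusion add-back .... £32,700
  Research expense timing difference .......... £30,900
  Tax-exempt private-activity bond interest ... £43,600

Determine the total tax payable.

£35,184

Regular income tax:
  £74,000 × 14% = £10,360
  £90,700 × 24% = £21,768
  → £32,128

Minimum tax:
  Adjusted income: £164,700 + £32,700 + £30,900 + £43,600 = £271,900
  Less exemption £52,000 → base £219,900
  £219,900 × 16% = £35,184

£35,184 > £32,128, so the minimum tax is the binding amount.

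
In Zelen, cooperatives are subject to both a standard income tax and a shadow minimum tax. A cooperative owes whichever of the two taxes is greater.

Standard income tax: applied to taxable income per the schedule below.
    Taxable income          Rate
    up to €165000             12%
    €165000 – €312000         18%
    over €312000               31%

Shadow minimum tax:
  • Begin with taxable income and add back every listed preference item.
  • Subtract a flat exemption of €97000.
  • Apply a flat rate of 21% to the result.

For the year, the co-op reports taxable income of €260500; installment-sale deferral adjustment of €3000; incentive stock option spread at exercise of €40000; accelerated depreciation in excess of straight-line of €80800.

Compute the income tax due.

€60333

Standard income tax:
  €165000 × 12% = €19800
  €95500 × 18% = €17190
  → €36990

Shadow minimum tax:
  Adjusted income: €260500 + €3000 + €40000 + €80800 = €384300
  Less exemption €97000 → base €287300
  €287300 × 21% = €60333

€60333 > €36990, so the shadow minimum tax is the binding amount.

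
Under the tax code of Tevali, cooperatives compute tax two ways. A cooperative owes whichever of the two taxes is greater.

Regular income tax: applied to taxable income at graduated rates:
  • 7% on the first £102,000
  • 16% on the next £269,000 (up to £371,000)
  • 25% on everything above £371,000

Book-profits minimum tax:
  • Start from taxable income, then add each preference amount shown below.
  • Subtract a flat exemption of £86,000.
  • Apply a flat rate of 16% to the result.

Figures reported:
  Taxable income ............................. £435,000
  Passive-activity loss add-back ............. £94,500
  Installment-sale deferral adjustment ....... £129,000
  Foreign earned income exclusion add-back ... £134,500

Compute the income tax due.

Book-profits minimum tax:
  Adjusted income: £435,000 + £94,500 + £129,000 + £134,500 = £793,000
  Less exemption £86,000 → base £707,000
  £707,000 × 16% = £113,120

Regular income tax:
  £102,000 × 7% = £7,140
  £269,000 × 16% = £43,040
  £64,000 × 25% = £16,000
  → £66,180

£113,120 > £66,180, so the book-profits minimum tax is the binding amount.

£113,120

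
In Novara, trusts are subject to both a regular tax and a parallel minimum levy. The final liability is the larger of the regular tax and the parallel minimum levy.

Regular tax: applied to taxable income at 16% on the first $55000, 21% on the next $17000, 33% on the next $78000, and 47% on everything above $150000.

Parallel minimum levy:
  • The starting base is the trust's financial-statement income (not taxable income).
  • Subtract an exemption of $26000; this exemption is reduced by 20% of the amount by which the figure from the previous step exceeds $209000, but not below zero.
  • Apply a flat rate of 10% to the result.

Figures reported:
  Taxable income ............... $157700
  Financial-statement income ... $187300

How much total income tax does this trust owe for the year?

$41729

Regular tax:
  $55000 × 16% = $8800
  $17000 × 21% = $3570
  $78000 × 33% = $25740
  $7700 × 47% = $3619
  → $41729

Parallel minimum levy:
  Base (financial-statement income): $187300
  Exemption: $187300 ≤ $209000, so full $26000 applies
  Base: $187300 − $26000 = $161300
  $161300 × 10% = $16130

$41729 > $16130, so the regular tax governs.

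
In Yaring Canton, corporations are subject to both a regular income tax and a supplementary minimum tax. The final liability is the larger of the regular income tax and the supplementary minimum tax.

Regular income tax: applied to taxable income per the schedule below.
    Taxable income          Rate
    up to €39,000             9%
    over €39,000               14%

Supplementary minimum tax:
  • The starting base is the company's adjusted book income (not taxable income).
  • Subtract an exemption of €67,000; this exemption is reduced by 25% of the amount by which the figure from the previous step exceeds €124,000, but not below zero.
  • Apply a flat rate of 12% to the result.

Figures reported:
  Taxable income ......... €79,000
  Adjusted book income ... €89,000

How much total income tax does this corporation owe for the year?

Regular income tax:
  €39,000 × 9% = €3,510
  €40,000 × 14% = €5,600
  → €9,110

Supplementary minimum tax:
  Base (adjusted book income): €89,000
  Exemption: €89,000 ≤ €124,000, so full €67,000 applies
  Base: €89,000 − €67,000 = €22,000
  €22,000 × 12% = €2,640

€9,110 > €2,640, so the regular income tax governs.

€9,110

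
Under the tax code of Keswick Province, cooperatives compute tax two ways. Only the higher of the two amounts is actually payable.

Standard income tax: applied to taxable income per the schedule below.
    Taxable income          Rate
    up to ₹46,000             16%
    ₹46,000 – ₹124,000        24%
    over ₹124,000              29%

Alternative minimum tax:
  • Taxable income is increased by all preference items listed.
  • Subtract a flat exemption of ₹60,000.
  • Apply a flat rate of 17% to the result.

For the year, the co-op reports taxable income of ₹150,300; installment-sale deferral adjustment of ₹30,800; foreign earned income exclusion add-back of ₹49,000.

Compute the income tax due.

Standard income tax:
  ₹46,000 × 16% = ₹7,360
  ₹78,000 × 24% = ₹18,720
  ₹26,300 × 29% = ₹7,627
  → ₹33,707

Alternative minimum tax:
  Adjusted income: ₹150,300 + ₹30,800 + ₹49,000 = ₹230,100
  Less exemption ₹60,000 → base ₹170,100
  ₹170,100 × 17% = ₹28,917

₹33,707 > ₹28,917, so the standard income tax governs.

₹33,707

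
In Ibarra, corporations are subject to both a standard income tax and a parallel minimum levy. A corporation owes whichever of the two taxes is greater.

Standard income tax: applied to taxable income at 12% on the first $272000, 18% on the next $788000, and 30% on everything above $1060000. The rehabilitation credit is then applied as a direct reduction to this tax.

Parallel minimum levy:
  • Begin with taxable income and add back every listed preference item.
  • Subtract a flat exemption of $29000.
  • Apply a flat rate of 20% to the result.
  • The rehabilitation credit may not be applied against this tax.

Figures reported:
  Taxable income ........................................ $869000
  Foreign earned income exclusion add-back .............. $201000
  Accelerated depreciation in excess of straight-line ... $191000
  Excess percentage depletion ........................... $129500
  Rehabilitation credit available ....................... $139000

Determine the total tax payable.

Parallel minimum levy:
  Adjusted income: $869000 + $201000 + $191000 + $129500 = $1390500
  Less exemption $29000 → base $1361500
  $1361500 × 20% = $272300

Standard income tax:
  $272000 × 12% = $32640
  $597000 × 18% = $107460
  → $140100
  Less rehabilitation credit $139000 → $1100

$272300 > $1100, so the parallel minimum levy is the binding amount.

$272300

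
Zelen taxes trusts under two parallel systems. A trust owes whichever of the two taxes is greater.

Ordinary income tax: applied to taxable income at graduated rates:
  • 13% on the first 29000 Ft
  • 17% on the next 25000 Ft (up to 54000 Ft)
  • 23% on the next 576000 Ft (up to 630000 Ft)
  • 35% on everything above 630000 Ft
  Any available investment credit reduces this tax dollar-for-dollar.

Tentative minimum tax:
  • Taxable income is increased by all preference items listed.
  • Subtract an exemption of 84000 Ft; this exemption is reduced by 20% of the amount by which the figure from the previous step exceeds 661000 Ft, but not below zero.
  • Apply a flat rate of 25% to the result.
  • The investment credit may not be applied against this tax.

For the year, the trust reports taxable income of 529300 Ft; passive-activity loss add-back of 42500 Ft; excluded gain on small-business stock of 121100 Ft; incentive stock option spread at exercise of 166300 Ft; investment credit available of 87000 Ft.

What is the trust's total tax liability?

203710 Ft

Tentative minimum tax:
  Adjusted income: 529300 Ft + 42500 Ft + 121100 Ft + 166300 Ft = 859200 Ft
  Exemption: 84000 Ft − 20% × (859200 Ft − 661000 Ft) = 84000 Ft − 39640 Ft = 44360 Ft
  Base: 859200 Ft − 44360 Ft = 814840 Ft
  814840 Ft × 25% = 203710 Ft

Ordinary income tax:
  29000 Ft × 13% = 3770 Ft
  25000 Ft × 17% = 4250 Ft
  475300 Ft × 23% = 109319 Ft
  → 117339 Ft
  Less investment credit 87000 Ft → 30339 Ft

203710 Ft > 30339 Ft, so the tentative minimum tax is the binding amount.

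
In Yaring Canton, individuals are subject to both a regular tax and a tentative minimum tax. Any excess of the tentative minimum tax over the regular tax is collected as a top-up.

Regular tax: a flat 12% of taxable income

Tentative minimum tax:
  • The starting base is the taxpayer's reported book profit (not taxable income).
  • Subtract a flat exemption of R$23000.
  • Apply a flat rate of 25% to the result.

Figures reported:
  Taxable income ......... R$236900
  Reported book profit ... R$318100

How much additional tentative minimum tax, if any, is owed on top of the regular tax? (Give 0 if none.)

Tentative minimum tax:
  Base (reported book profit): R$318100
  Less exemption R$23000 → base R$295100
  R$295100 × 25% = R$73775

Regular tax:
  R$236900 × 12% = R$28428

Excess of tentative minimum tax over regular tax: R$73775 − R$28428 = R$45347.

R$45347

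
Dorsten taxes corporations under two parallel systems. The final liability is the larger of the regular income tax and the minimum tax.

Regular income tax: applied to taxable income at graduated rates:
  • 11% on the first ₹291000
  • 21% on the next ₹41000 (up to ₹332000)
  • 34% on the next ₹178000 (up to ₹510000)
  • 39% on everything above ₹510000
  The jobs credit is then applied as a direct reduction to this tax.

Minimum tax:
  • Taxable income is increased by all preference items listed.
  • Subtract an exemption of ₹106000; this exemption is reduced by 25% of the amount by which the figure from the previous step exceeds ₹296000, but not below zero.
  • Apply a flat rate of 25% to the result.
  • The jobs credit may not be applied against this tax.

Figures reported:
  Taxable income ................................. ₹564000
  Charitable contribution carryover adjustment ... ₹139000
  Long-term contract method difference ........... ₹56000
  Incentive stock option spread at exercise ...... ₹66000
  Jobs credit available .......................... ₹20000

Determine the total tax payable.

₹206250

Minimum tax:
  Adjusted income: ₹564000 + ₹139000 + ₹56000 + ₹66000 = ₹825000
  Exemption: 25% × (₹825000 − ₹296000) = ₹132250 ≥ ₹106000, so the exemption is fully phased out
  Base: ₹825000 − ₹0 = ₹825000
  ₹825000 × 25% = ₹206250

Regular income tax:
  ₹291000 × 11% = ₹32010
  ₹41000 × 21% = ₹8610
  ₹178000 × 34% = ₹60520
  ₹54000 × 39% = ₹21060
  → ₹122200
  Less jobs credit ₹20000 → ₹102200

₹206250 > ₹102200, so the minimum tax is the binding amount.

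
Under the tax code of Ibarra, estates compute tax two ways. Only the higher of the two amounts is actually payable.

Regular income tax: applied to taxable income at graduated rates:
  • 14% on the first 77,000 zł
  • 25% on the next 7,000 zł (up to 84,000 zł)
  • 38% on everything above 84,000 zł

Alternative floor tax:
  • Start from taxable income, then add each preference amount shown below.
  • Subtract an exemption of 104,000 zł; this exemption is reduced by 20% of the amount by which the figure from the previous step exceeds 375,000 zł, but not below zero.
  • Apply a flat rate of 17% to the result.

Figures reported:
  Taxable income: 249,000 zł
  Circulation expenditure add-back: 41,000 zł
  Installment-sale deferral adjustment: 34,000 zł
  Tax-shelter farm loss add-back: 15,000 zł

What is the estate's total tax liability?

75,230 zł

Regular income tax:
  77,000 zł × 14% = 10,780 zł
  7,000 zł × 25% = 1,750 zł
  165,000 zł × 38% = 62,700 zł
  → 75,230 zł

Alternative floor tax:
  Adjusted income: 249,000 zł + 41,000 zł + 34,000 zł + 15,000 zł = 339,000 zł
  Exemption: 339,000 zł ≤ 375,000 zł, so full 104,000 zł applies
  Base: 339,000 zł − 104,000 zł = 235,000 zł
  235,000 zł × 17% = 39,950 zł

75,230 zł > 39,950 zł, so the regular income tax governs.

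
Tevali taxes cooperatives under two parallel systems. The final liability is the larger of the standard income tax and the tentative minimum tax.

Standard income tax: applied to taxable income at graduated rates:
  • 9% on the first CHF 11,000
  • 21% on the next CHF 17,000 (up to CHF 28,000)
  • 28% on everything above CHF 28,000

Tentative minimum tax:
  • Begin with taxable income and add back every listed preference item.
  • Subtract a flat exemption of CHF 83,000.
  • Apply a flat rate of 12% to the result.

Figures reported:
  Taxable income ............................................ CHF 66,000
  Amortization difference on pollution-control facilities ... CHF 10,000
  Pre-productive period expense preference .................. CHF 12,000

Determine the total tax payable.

Tentative minimum tax:
  Adjusted income: CHF 66,000 + CHF 10,000 + CHF 12,000 = CHF 88,000
  Less exemption CHF 83,000 → base CHF 5,000
  CHF 5,000 × 12% = CHF 600

Standard income tax:
  CHF 11,000 × 9% = CHF 990
  CHF 17,000 × 21% = CHF 3,570
  CHF 38,000 × 28% = CHF 10,640
  → CHF 15,200

CHF 15,200 > CHF 600, so the standard income tax governs.

CHF 15,200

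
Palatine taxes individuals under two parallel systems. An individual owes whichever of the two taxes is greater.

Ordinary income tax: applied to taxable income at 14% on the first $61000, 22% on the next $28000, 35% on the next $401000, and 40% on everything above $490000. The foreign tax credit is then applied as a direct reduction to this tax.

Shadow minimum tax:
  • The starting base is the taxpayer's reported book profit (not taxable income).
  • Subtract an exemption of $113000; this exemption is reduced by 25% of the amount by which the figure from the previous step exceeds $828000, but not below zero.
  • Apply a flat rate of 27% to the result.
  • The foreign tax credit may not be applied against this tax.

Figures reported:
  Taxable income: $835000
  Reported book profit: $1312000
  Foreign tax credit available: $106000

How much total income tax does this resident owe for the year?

Shadow minimum tax:
  Base (reported book profit): $1312000
  Exemption: 25% × ($1312000 − $828000) = $121000 ≥ $113000, so the exemption is fully phased out
  Base: $1312000 − $0 = $1312000
  $1312000 × 27% = $354240

Ordinary income tax:
  $61000 × 14% = $8540
  $28000 × 22% = $6160
  $401000 × 35% = $140350
  $345000 × 40% = $138000
  → $293050
  Less foreign tax credit $106000 → $187050

$354240 > $187050, so the shadow minimum tax is the binding amount.

$354240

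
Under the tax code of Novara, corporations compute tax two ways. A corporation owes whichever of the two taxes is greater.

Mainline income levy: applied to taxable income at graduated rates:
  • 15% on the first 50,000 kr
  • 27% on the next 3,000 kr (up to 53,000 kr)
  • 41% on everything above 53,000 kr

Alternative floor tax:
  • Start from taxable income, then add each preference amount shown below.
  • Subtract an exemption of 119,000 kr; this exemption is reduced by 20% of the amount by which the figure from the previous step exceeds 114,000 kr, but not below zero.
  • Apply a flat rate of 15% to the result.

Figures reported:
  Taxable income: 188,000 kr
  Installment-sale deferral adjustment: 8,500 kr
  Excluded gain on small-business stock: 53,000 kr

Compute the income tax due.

Alternative floor tax:
  Adjusted income: 188,000 kr + 8,500 kr + 53,000 kr = 249,500 kr
  Exemption: 119,000 kr − 20% × (249,500 kr − 114,000 kr) = 119,000 kr − 27,100 kr = 91,900 kr
  Base: 249,500 kr − 91,900 kr = 157,600 kr
  157,600 kr × 15% = 23,640 kr

Mainline income levy:
  50,000 kr × 15% = 7,500 kr
  3,000 kr × 27% = 810 kr
  135,000 kr × 41% = 55,350 kr
  → 63,660 kr

63,660 kr > 23,640 kr, so the mainline income levy governs.

63,660 kr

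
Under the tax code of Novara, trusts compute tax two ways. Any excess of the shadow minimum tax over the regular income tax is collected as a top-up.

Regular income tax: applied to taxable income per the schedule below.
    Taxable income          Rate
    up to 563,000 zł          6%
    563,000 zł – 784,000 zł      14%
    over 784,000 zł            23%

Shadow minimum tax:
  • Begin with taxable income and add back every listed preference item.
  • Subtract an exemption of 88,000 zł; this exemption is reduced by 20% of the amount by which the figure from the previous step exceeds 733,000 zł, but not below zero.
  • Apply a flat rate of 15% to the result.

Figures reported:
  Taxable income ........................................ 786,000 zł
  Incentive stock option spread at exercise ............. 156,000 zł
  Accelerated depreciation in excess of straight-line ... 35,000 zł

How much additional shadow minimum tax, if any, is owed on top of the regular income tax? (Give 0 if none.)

75,490 zł

Shadow minimum tax:
  Adjusted income: 786,000 zł + 156,000 zł + 35,000 zł = 977,000 zł
  Exemption: 88,000 zł − 20% × (977,000 zł − 733,000 zł) = 88,000 zł − 48,800 zł = 39,200 zł
  Base: 977,000 zł − 39,200 zł = 937,800 zł
  937,800 zł × 15% = 140,670 zł

Regular income tax:
  563,000 zł × 6% = 33,780 zł
  221,000 zł × 14% = 30,940 zł
  2,000 zł × 23% = 460 zł
  → 65,180 zł

Excess of shadow minimum tax over regular income tax: 140,670 zł − 65,180 zł = 75,490 zł.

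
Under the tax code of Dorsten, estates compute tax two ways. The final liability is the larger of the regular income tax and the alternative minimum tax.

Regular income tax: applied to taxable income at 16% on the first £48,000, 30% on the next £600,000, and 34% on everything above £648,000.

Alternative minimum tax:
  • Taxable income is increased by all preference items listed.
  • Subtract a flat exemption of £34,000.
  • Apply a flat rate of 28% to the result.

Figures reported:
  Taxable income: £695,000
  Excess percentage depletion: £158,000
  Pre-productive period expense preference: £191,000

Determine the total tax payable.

Alternative minimum tax:
  Adjusted income: £695,000 + £158,000 + £191,000 = £1,044,000
  Less exemption £34,000 → base £1,010,000
  £1,010,000 × 28% = £282,800

Regular income tax:
  £48,000 × 16% = £7,680
  £600,000 × 30% = £180,000
  £47,000 × 34% = £15,980
  → £203,660

£282,800 > £203,660, so the alternative minimum tax is the binding amount.

£282,800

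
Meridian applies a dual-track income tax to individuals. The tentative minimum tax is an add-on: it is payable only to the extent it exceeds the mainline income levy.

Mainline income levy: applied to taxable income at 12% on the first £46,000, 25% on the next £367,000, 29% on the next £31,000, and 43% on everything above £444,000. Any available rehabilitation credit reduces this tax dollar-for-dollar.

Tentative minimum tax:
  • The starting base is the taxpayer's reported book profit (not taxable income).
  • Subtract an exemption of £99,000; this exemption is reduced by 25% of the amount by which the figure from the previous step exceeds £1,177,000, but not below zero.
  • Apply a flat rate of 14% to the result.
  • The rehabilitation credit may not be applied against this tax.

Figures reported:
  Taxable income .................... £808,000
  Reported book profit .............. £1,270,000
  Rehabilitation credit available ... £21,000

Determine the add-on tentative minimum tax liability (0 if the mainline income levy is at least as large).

Mainline income levy:
  £46,000 × 12% = £5,520
  £367,000 × 25% = £91,750
  £31,000 × 29% = £8,990
  £364,000 × 43% = £156,520
  → £262,780
  Less rehabilitation credit £21,000 → £241,780

Tentative minimum tax:
  Base (reported book profit): £1,270,000
  Exemption: £99,000 − 25% × (£1,270,000 − £1,177,000) = £99,000 − £23,250 = £75,750
  Base: £1,270,000 − £75,750 = £1,194,250
  £1,194,250 × 14% = £167,195

£167,195 ≤ £241,780, so no add-on is due.

£0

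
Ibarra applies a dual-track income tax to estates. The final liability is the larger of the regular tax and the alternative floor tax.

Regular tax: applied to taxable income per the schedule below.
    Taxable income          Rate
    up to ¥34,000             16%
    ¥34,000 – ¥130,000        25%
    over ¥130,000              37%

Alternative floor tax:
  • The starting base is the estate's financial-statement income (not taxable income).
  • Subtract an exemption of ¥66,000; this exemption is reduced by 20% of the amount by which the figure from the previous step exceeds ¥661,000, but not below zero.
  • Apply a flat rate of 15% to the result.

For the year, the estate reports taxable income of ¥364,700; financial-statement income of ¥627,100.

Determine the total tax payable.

¥116,279

Alternative floor tax:
  Base (financial-statement income): ¥627,100
  Exemption: ¥627,100 ≤ ¥661,000, so full ¥66,000 applies
  Base: ¥627,100 − ¥66,000 = ¥561,100
  ¥561,100 × 15% = ¥84,165

Regular tax:
  ¥34,000 × 16% = ¥5,440
  ¥96,000 × 25% = ¥24,000
  ¥234,700 × 37% = ¥86,839
  → ¥116,279

¥116,279 > ¥84,165, so the regular tax governs.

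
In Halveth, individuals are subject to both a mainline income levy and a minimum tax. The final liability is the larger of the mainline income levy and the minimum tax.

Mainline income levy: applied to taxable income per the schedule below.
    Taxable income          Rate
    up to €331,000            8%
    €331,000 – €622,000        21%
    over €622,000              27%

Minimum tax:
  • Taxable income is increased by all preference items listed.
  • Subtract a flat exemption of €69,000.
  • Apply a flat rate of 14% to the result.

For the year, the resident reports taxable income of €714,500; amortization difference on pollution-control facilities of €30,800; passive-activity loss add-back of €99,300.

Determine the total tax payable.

€112,565

Minimum tax:
  Adjusted income: €714,500 + €30,800 + €99,300 = €844,600
  Less exemption €69,000 → base €775,600
  €775,600 × 14% = €108,584

Mainline income levy:
  €331,000 × 8% = €26,480
  €291,000 × 21% = €61,110
  €92,500 × 27% = €24,975
  → €112,565

€112,565 > €108,584, so the mainline income levy governs.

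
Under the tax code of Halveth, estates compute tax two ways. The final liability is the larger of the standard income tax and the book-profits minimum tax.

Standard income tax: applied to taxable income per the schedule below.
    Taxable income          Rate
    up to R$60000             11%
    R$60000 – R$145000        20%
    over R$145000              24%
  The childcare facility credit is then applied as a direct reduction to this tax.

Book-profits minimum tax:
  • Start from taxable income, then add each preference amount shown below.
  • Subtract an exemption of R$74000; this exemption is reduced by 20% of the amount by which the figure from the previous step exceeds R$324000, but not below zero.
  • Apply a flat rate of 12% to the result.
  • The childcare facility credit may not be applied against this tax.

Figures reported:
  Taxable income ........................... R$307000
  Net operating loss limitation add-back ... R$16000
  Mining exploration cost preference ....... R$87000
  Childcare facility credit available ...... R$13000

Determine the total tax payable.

R$49480

Book-profits minimum tax:
  Adjusted income: R$307000 + R$16000 + R$87000 = R$410000
  Exemption: R$74000 − 20% × (R$410000 − R$324000) = R$74000 − R$17200 = R$56800
  Base: R$410000 − R$56800 = R$353200
  R$353200 × 12% = R$42384

Standard income tax:
  R$60000 × 11% = R$6600
  R$85000 × 20% = R$17000
  R$162000 × 24% = R$38880
  → R$62480
  Less childcare facility credit R$13000 → R$49480

R$49480 > R$42384, so the standard income tax governs.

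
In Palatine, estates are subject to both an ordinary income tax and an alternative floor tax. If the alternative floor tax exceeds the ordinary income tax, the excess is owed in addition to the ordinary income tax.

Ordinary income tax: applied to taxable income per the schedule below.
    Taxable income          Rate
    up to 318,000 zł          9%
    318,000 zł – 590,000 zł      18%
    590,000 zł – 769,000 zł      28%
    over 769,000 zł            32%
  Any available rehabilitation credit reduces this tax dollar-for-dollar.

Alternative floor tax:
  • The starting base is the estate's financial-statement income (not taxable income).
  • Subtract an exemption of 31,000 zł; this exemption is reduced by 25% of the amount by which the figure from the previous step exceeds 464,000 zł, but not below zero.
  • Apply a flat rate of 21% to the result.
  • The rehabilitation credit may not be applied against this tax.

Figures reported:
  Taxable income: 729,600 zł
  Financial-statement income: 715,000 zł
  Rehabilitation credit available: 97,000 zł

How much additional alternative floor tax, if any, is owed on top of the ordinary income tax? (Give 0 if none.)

130,482 zł

Ordinary income tax:
  318,000 zł × 9% = 28,620 zł
  272,000 zł × 18% = 48,960 zł
  139,600 zł × 28% = 39,088 zł
  → 116,668 zł
  Less rehabilitation credit 97,000 zł → 19,668 zł

Alternative floor tax:
  Base (financial-statement income): 715,000 zł
  Exemption: 25% × (715,000 zł − 464,000 zł) = 62,750 zł ≥ 31,000 zł, so the exemption is fully phased out
  Base: 715,000 zł − 0 zł = 715,000 zł
  715,000 zł × 21% = 150,150 zł

Excess of alternative floor tax over ordinary income tax: 150,150 zł − 19,668 zł = 130,482 zł.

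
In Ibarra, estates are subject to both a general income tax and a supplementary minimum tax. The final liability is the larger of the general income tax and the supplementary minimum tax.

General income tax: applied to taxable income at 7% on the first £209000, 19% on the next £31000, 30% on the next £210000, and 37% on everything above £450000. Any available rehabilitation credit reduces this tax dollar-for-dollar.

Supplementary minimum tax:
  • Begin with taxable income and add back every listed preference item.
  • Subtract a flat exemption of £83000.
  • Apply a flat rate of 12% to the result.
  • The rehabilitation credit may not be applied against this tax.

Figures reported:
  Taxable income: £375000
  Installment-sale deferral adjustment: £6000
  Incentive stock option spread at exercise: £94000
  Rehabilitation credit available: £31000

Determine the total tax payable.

£47040

Supplementary minimum tax:
  Adjusted income: £375000 + £6000 + £94000 = £475000
  Less exemption £83000 → base £392000
  £392000 × 12% = £47040

General income tax:
  £209000 × 7% = £14630
  £31000 × 19% = £5890
  £135000 × 30% = £40500
  → £61020
  Less rehabilitation credit £31000 → £30020

£47040 > £30020, so the supplementary minimum tax is the binding amount.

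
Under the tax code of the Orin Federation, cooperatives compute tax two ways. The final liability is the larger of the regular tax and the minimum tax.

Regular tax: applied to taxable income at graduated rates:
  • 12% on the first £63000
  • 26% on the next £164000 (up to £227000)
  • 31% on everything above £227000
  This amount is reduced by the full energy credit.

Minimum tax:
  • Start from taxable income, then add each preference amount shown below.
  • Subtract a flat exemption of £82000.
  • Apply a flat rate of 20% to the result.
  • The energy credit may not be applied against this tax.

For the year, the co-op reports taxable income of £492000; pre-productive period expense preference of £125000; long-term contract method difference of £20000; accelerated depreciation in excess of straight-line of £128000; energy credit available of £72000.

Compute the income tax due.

Regular tax:
  £63000 × 12% = £7560
  £164000 × 26% = £42640
  £265000 × 31% = £82150
  → £132350
  Less energy credit £72000 → £60350

Minimum tax:
  Adjusted income: £492000 + £125000 + £20000 + £128000 = £765000
  Less exemption £82000 → base £683000
  £683000 × 20% = £136600

£136600 > £60350, so the minimum tax is the binding amount.

£136600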